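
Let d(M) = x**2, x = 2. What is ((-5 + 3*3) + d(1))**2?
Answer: 64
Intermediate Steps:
d(M) = 4 (d(M) = 2**2 = 4)
((-5 + 3*3) + d(1))**2 = ((-5 + 3*3) + 4)**2 = ((-5 + 9) + 4)**2 = (4 + 4)**2 = 8**2 = 64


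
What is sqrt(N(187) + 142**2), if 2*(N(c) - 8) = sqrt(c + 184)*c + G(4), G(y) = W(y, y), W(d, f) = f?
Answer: sqrt(80696 + 374*sqrt(371))/2 ≈ 148.24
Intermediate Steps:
G(y) = y
N(c) = 10 + c*sqrt(184 + c)/2 (N(c) = 8 + (sqrt(c + 184)*c + 4)/2 = 8 + (sqrt(184 + c)*c + 4)/2 = 8 + (c*sqrt(184 + c) + 4)/2 = 8 + (4 + c*sqrt(184 + c))/2 = 8 + (2 + c*sqrt(184 + c)/2) = 10 + c*sqrt(184 + c)/2)
sqrt(N(187) + 142**2) = sqrt((10 + (1/2)*187*sqrt(184 + 187)) + 142**2) = sqrt((10 + (1/2)*187*sqrt(371)) + 20164) = sqrt((10 + 187*sqrt(371)/2) + 20164) = sqrt(20174 + 187*sqrt(371)/2)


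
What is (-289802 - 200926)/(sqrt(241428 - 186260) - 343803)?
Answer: 168713758584/118200447641 + 3925824*sqrt(862)/118200447641 ≈ 1.4283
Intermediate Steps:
(-289802 - 200926)/(sqrt(241428 - 186260) - 343803) = -490728/(sqrt(55168) - 343803) = -490728/(8*sqrt(862) - 343803) = -490728/(-343803 + 8*sqrt(862))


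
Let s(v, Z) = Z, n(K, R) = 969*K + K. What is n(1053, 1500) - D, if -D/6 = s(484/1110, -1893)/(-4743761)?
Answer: 4845324934368/4743761 ≈ 1.0214e+6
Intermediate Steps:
n(K, R) = 970*K
D = -11358/4743761 (D = -(-11358)/(-4743761) = -(-11358)*(-1)/4743761 = -6*1893/4743761 = -11358/4743761 ≈ -0.0023943)
n(1053, 1500) - D = 970*1053 - 1*(-11358/4743761) = 1021410 + 11358/4743761 = 4845324934368/4743761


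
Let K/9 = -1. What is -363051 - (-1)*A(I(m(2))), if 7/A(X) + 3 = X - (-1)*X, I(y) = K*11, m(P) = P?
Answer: -72973258/201 ≈ -3.6305e+5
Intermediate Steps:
K = -9 (K = 9*(-1) = -9)
I(y) = -99 (I(y) = -9*11 = -99)
A(X) = 7/(-3 + 2*X) (A(X) = 7/(-3 + (X - (-1)*X)) = 7/(-3 + (X + X)) = 7/(-3 + 2*X))
-363051 - (-1)*A(I(m(2))) = -363051 - (-1)*7/(-3 + 2*(-99)) = -363051 - (-1)*7/(-3 - 198) = -363051 - (-1)*7/(-201) = -363051 - (-1)*7*(-1/201) = -363051 - (-1)*(-7)/201 = -363051 - 1*7/201 = -363051 - 7/201 = -72973258/201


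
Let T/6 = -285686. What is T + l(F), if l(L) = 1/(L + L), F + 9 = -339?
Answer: -1193024737/696 ≈ -1.7141e+6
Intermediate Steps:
T = -1714116 (T = 6*(-285686) = -1714116)
F = -348 (F = -9 - 339 = -348)
l(L) = 1/(2*L)
T + l(F) = -1714116 + (½)/(-348) = -1714116 + (½)*(-1/348) = -1714116 - 1/696 = -1193024737/696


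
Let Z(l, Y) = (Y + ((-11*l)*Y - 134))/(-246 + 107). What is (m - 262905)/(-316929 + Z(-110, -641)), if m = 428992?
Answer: -23086093/43276746 ≈ -0.53345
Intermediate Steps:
Z(l, Y) = 134/139 - Y/139 + 11*Y*l/139 (Z(l, Y) = (Y + (-11*Y*l - 134))/(-139) = (Y + (-134 - 11*Y*l))*(-1/139) = (-134 + Y - 11*Y*l)*(-1/139) = 134/139 - Y/139 + 11*Y*l/139)
(m - 262905)/(-316929 + Z(-110, -641)) = (428992 - 262905)/(-316929 + (134/139 - 1/139*(-641) + (11/139)*(-641)*(-110))) = 166087/(-316929 + (134/139 + 641/139 + 775610/139)) = 166087/(-316929 + 776385/139) = 166087/(-43276746/139) = 166087*(-139/43276746) = -23086093/43276746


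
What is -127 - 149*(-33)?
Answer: 4790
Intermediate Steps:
-127 - 149*(-33) = -127 + 4917 = 4790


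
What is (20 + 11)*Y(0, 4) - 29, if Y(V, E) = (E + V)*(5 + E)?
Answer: 1087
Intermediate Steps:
Y(V, E) = (5 + E)*(E + V)
(20 + 11)*Y(0, 4) - 29 = (20 + 11)*(4² + 5*4 + 5*0 + 4*0) - 29 = 31*(16 + 20 + 0 + 0) - 29 = 31*36 - 29 = 1116 - 29 = 1087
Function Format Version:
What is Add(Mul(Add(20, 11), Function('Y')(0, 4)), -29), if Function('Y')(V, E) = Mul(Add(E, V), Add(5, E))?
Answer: 1087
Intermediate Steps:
Function('Y')(V, E) = Mul(Add(5, E), Add(E, V))
Add(Mul(Add(20, 11), Function('Y')(0, 4)), -29) = Add(Mul(Add(20, 11), Add(Pow(4, 2), Mul(5, 4), Mul(5, 0), Mul(4, 0))), -29) = Add(Mul(31, Add(16, 20, 0, 0)), -29) = Add(Mul(31, 36), -29) = Add(1116, -29) = 1087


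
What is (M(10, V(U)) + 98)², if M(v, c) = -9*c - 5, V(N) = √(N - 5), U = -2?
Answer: 8082 - 1674*I*√7 ≈ 8082.0 - 4429.0*I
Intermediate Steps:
V(N) = √(-5 + N)
M(v, c) = -5 - 9*c
(M(10, V(U)) + 98)² = ((-5 - 9*√(-5 - 2)) + 98)² = ((-5 - 9*I*√7) + 98)² = (93 - 9*I*√7)²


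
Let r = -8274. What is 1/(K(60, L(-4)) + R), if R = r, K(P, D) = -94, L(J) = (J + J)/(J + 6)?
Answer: -1/8368 ≈ -0.00011950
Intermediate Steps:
L(J) = 2*J/(6 + J) (L(J) = (2*J)/(6 + J) = 2*J/(6 + J))
R = -8274
1/(K(60, L(-4)) + R) = 1/(-94 - 8274) = 1/(-8368) = -1/8368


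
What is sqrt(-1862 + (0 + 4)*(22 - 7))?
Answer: I*sqrt(1802) ≈ 42.45*I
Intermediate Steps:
sqrt(-1862 + (0 + 4)*(22 - 7)) = sqrt(-1862 + 4*15) = sqrt(-1862 + 60) = sqrt(-1802) = I*sqrt(1802)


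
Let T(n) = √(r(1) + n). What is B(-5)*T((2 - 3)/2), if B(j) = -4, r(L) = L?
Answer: -2*√2 ≈ -2.8284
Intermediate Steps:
T(n) = √(1 + n)
B(-5)*T((2 - 3)/2) = -4*√(1 + (2 - 3)/2) = -4*√(1 - 1*½) = -4*√(1 - ½) = -2*√2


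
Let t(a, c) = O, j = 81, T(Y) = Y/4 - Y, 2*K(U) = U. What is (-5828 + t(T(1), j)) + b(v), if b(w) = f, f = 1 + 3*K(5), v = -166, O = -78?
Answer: -11795/2 ≈ -5897.5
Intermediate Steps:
K(U) = U/2
T(Y) = -3*Y/4 (T(Y) = Y*(¼) - Y = Y/4 - Y = -3*Y/4)
f = 17/2 (f = 1 + 3*((½)*5) = 1 + 3*(5/2) = 1 + 15/2 = 17/2 ≈ 8.5000)
b(w) = 17/2
t(a, c) = -78
(-5828 + t(T(1), j)) + b(v) = (-5828 - 78) + 17/2 = -5906 + 17/2 = -11795/2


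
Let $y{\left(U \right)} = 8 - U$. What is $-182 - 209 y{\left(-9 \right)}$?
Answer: $-3735$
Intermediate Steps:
$-182 - 209 y{\left(-9 \right)} = -182 - 209 \left(8 - -9\right) = -182 - 209 \left(8 + 9\right) = -182 - 3553 = -3735$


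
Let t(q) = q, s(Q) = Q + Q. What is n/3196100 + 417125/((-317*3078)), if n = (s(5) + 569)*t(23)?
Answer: -660089734679/1559258934300 ≈ -0.42334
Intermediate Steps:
s(Q) = 2*Q
n = 13317 (n = (2*5 + 569)*23 = (10 + 569)*23 = 579*23 = 13317)
n/3196100 + 417125/((-317*3078)) = 13317/3196100 + 417125/((-317*3078)) = 13317*(1/3196100) + 417125/(-975726) = 13317/3196100 + 417125*(-1/975726) = 13317/3196100 - 417125/975726 = -660089734679/1559258934300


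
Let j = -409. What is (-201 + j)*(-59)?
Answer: 35990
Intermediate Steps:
(-201 + j)*(-59) = (-201 - 409)*(-59) = -610*(-59) = 35990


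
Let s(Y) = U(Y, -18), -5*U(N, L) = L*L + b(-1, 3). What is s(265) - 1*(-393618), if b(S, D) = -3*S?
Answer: 1967763/5 ≈ 3.9355e+5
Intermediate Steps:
U(N, L) = -3/5 - L**2/5 (U(N, L) = -(L*L - 3*(-1))/5 = -(L**2 + 3)/5 = -(3 + L**2)/5 = -3/5 - L**2/5)
s(Y) = -327/5 (s(Y) = -3/5 - 1/5*(-18)**2 = -3/5 - 1/5*324 = -3/5 - 324/5 = -327/5)
s(265) - 1*(-393618) = -327/5 - 1*(-393618) = -327/5 + 393618 = 1967763/5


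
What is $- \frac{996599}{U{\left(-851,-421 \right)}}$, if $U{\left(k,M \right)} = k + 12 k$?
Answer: $\frac{996599}{11063} \approx 90.084$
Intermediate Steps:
$U{\left(k,M \right)} = 13 k$
$- \frac{996599}{U{\left(-851,-421 \right)}} = - \frac{996599}{13 \left(-851\right)} = - \frac{996599}{-11063} = \left(-996599\right) \left(- \frac{1}{11063}\right) = \frac{996599}{11063}$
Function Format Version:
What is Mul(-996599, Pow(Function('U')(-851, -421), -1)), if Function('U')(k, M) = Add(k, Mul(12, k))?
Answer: Rational(996599, 11063) ≈ 90.084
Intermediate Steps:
Function('U')(k, M) = Mul(13, k)
Mul(-996599, Pow(Function('U')(-851, -421), -1)) = Mul(-996599, Pow(Mul(13, -851), -1)) = Mul(-996599, Pow(-11063, -1)) = Mul(-996599, Rational(-1, 11063)) = Rational(996599, 11063)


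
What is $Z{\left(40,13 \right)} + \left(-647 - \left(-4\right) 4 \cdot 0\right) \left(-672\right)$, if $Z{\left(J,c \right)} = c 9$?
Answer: $434901$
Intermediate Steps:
$Z{\left(J,c \right)} = 9 c$
$Z{\left(40,13 \right)} + \left(-647 - \left(-4\right) 4 \cdot 0\right) \left(-672\right) = 9 \cdot 13 + \left(-647 - \left(-4\right) 4 \cdot 0\right) \left(-672\right) = 117 + \left(-647 - \left(-16\right) 0\right) \left(-672\right) = 117 + \left(-647 - 0\right) \left(-672\right) = 117 + \left(-647 + 0\right) \left(-672\right) = 117 - -434784 = 117 + 434784 = 434901$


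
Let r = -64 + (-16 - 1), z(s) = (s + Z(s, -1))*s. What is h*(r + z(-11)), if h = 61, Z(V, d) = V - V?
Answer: 2440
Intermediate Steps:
Z(V, d) = 0
z(s) = s² (z(s) = (s + 0)*s = s*s = s²)
r = -81 (r = -64 - 17 = -81)
h*(r + z(-11)) = 61*(-81 + (-11)²) = 61*(-81 + 121) = 61*40 = 2440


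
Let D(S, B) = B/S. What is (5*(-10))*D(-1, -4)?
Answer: -200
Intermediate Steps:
(5*(-10))*D(-1, -4) = (5*(-10))*(-4/(-1)) = -(-200)*(-1) = -50*4 = -200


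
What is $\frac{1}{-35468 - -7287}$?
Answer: $- \frac{1}{28181} \approx -3.5485 \cdot 10^{-5}$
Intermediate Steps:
$\frac{1}{-35468 - -7287} = \frac{1}{-35468 + 7287} = \frac{1}{-28181} = - \frac{1}{28181}$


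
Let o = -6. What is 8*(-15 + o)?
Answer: -168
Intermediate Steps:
8*(-15 + o) = 8*(-15 - 6) = 8*(-21) = -168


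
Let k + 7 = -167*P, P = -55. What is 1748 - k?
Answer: -7430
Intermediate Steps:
k = 9178 (k = -7 - 167*(-55) = -7 + 9185 = 9178)
1748 - k = 1748 - 1*9178 = 1748 - 9178 = -7430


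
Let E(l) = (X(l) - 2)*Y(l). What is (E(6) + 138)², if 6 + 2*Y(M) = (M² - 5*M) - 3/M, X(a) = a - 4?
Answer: 19044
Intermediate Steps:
X(a) = -4 + a
Y(M) = -3 + M²/2 - 5*M/2 - 3/(2*M) (Y(M) = -3 + ((M² - 5*M) - 3/M)/2 = -3 + (M² - 5*M - 3/M)/2 = -3 + (M²/2 - 5*M/2 - 3/(2*M)) = -3 + M²/2 - 5*M/2 - 3/(2*M))
E(l) = (-6 + l)*(-3 - l*(6 - l² + 5*l))/(2*l) (E(l) = ((-4 + l) - 2)*((-3 - l*(6 - l² + 5*l))/(2*l)) = (-6 + l)*((-3 - l*(6 - l² + 5*l))/(2*l)) = (-6 + l)*(-3 - l*(6 - l² + 5*l))/(2*l))
(E(6) + 138)² = (-½*(-6 + 6)*(3 + 6*(6 - 1*6² + 5*6))/6 + 138)² = (-½*⅙*0*(3 + 6*(6 - 1*36 + 30)) + 138)² = (-½*⅙*0*(3 + 6*(6 - 36 + 30)) + 138)² = (-½*⅙*0*(3 + 6*0) + 138)² = (-½*⅙*0*(3 + 0) + 138)² = (-½*⅙*0*3 + 138)² = (0 + 138)² = 138² = 19044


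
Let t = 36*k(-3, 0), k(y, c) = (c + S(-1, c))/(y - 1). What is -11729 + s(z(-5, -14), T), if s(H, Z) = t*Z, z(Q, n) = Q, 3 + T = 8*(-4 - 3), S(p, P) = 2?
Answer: -10667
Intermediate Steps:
k(y, c) = (2 + c)/(-1 + y) (k(y, c) = (c + 2)/(y - 1) = (2 + c)/(-1 + y))
T = -59 (T = -3 + 8*(-4 - 3) = -3 + 8*(-7) = -3 - 56 = -59)
t = -18 (t = 36*((2 + 0)/(-1 - 3)) = 36*(2/(-4)) = 36*(-1/4*2) = 36*(-1/2) = -18)
s(H, Z) = -18*Z
-11729 + s(z(-5, -14), T) = -11729 - 18*(-59) = -11729 + 1062 = -10667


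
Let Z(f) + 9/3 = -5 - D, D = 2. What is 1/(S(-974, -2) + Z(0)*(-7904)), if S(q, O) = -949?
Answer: 1/78091 ≈ 1.2806e-5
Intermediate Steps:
Z(f) = -10 (Z(f) = -3 + (-5 - 1*2) = -3 + (-5 - 2) = -3 - 7 = -10)
1/(S(-974, -2) + Z(0)*(-7904)) = 1/(-949 - 10*(-7904)) = 1/(-949 + 79040) = 1/78091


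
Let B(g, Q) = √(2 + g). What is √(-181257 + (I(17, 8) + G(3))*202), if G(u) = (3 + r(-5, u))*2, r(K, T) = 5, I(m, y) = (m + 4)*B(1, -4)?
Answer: √(-178025 + 4242*√3) ≈ 413.13*I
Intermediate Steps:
I(m, y) = √3*(4 + m) (I(m, y) = (m + 4)*√(2 + 1) = (4 + m)*√3 = √3*(4 + m))
G(u) = 16 (G(u) = (3 + 5)*2 = 8*2 = 16)
√(-181257 + (I(17, 8) + G(3))*202) = √(-181257 + (√3*(4 + 17) + 16)*202) = √(-181257 + (√3*21 + 16)*202) = √(-181257 + (21*√3 + 16)*202) = √(-181257 + (16 + 21*√3)*202) = √(-181257 + (3232 + 4242*√3)) = √(-178025 + 4242*√3)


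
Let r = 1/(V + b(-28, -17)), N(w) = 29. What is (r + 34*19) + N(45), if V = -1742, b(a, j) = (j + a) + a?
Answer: 1225124/1815 ≈ 675.00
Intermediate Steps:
b(a, j) = j + 2*a (b(a, j) = (a + j) + a = j + 2*a)
r = -1/1815 (r = 1/(-1742 + (-17 + 2*(-28))) = 1/(-1742 + (-17 - 56)) = 1/(-1742 - 73) = 1/(-1815) = -1/1815 ≈ -0.00055096)
(r + 34*19) + N(45) = (-1/1815 + 34*19) + 29 = (-1/1815 + 646) + 29 = 1172489/1815 + 29 = 1225124/1815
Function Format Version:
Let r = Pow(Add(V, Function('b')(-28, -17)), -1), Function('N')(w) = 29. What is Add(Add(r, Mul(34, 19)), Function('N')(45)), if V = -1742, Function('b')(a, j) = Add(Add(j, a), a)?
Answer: Rational(1225124, 1815) ≈ 675.00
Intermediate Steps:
Function('b')(a, j) = Add(j, Mul(2, a)) (Function('b')(a, j) = Add(Add(a, j), a) = Add(j, Mul(2, a)))
r = Rational(-1, 1815) (r = Pow(Add(-1742, Add(-17, Mul(2, -28))), -1) = Pow(Add(-1742, Add(-17, -56)), -1) = Pow(Add(-1742, -73), -1) = Pow(-1815, -1) = Rational(-1, 1815) ≈ -0.00055096)
Add(Add(r, Mul(34, 19)), Function('N')(45)) = Add(Add(Rational(-1, 1815), Mul(34, 19)), 29) = Add(Add(Rational(-1, 1815), 646), 29) = Add(Rational(1172489, 1815), 29) = Rational(1225124, 1815)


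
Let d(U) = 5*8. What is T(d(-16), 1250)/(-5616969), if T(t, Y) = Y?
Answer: -1250/5616969 ≈ -0.00022254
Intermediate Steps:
d(U) = 40
T(d(-16), 1250)/(-5616969) = 1250/(-5616969) = 1250*(-1/5616969) = -1250/5616969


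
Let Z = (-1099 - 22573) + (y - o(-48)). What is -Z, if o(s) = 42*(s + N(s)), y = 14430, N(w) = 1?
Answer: 7268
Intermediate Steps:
o(s) = 42 + 42*s (o(s) = 42*(s + 1) = 42*(1 + s) = 42 + 42*s)
Z = -7268 (Z = (-1099 - 22573) + (14430 - (42 + 42*(-48))) = -23672 + (14430 - (42 - 2016)) = -23672 + (14430 - 1*(-1974)) = -23672 + (14430 + 1974) = -23672 + 16404 = -7268)
-Z = -1*(-7268) = 7268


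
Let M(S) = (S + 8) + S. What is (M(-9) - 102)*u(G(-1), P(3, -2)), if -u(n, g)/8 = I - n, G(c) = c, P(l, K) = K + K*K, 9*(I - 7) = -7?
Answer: 58240/9 ≈ 6471.1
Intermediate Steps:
I = 56/9 (I = 7 + (⅑)*(-7) = 7 - 7/9 = 56/9 ≈ 6.2222)
M(S) = 8 + 2*S (M(S) = (8 + S) + S = 8 + 2*S)
P(l, K) = K + K²
u(n, g) = -448/9 + 8*n (u(n, g) = -8*(56/9 - n) = -448/9 + 8*n)
(M(-9) - 102)*u(G(-1), P(3, -2)) = ((8 + 2*(-9)) - 102)*(-448/9 + 8*(-1)) = ((8 - 18) - 102)*(-448/9 - 8) = (-10 - 102)*(-520/9) = -112*(-520/9) = 58240/9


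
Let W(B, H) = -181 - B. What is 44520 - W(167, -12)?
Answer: 44868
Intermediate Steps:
44520 - W(167, -12) = 44520 - (-181 - 1*167) = 44520 - (-181 - 167) = 44520 - 1*(-348) = 44520 + 348 = 44868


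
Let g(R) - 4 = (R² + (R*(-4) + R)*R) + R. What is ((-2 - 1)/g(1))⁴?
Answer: 1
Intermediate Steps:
g(R) = 4 + R - 2*R² (g(R) = 4 + ((R² + (R*(-4) + R)*R) + R) = 4 + ((R² + (-4*R + R)*R) + R) = 4 + ((R² + (-3*R)*R) + R) = 4 + ((R² - 3*R²) + R) = 4 + (-2*R² + R) = 4 + (R - 2*R²) = 4 + R - 2*R²)
((-2 - 1)/g(1))⁴ = ((-2 - 1)/(4 + 1 - 2*1²))⁴ = (-3/(4 + 1 - 2*1))⁴ = (-3/(4 + 1 - 2))⁴ = (-3/3)⁴ = (-3*⅓)⁴ = (-1)⁴ = 1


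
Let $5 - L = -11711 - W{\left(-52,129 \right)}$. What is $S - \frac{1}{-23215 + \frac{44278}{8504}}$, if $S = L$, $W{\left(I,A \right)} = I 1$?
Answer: $\frac{1151097314476}{98688041} \approx 11664.0$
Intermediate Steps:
$W{\left(I,A \right)} = I$
$L = 11664$ ($L = 5 - \left(-11711 - -52\right) = 5 - \left(-11711 + 52\right) = 5 - -11659 = 5 + 11659 = 11664$)
$S = 11664$
$S - \frac{1}{-23215 + \frac{44278}{8504}} = 11664 - \frac{1}{-23215 + \frac{44278}{8504}} = 11664 - \frac{1}{-23215 + 44278 \cdot \frac{1}{8504}} = 11664 - \frac{1}{-23215 + \frac{22139}{4252}} = 11664 - \frac{1}{- \frac{98688041}{4252}} = 11664 - - \frac{4252}{98688041} = 11664 + \frac{4252}{98688041} = \frac{1151097314476}{98688041}$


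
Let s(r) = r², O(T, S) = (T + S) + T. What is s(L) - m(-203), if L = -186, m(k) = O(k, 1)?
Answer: 35001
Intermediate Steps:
O(T, S) = S + 2*T (O(T, S) = (S + T) + T = S + 2*T)
m(k) = 1 + 2*k
s(L) - m(-203) = (-186)² - (1 + 2*(-203)) = 34596 - (1 - 406) = 34596 - 1*(-405) = 34596 + 405 = 35001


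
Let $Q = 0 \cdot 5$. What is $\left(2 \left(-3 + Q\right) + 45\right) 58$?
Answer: $2262$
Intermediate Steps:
$Q = 0$
$\left(2 \left(-3 + Q\right) + 45\right) 58 = \left(2 \left(-3 + 0\right) + 45\right) 58 = \left(2 \left(-3\right) + 45\right) 58 = \left(-6 + 45\right) 58 = 39 \cdot 58 = 2262$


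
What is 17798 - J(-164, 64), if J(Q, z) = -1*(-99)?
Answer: 17699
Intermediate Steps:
J(Q, z) = 99
17798 - J(-164, 64) = 17798 - 1*99 = 17798 - 99 = 17699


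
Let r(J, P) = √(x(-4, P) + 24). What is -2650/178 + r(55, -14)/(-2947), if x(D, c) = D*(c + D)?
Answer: -1325/89 - 4*√6/2947 ≈ -14.891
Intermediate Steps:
x(D, c) = D*(D + c)
r(J, P) = √(40 - 4*P) (r(J, P) = √(-4*(-4 + P) + 24) = √((16 - 4*P) + 24) = √(40 - 4*P))
-2650/178 + r(55, -14)/(-2947) = -2650/178 + (2*√(10 - 1*(-14)))/(-2947) = -2650*1/178 + (2*√(10 + 14))*(-1/2947) = -1325/89 + (2*√24)*(-1/2947) = -1325/89 + (2*(2*√6))*(-1/2947) = -1325/89 + (4*√6)*(-1/2947) = -1325/89 - 4*√6/2947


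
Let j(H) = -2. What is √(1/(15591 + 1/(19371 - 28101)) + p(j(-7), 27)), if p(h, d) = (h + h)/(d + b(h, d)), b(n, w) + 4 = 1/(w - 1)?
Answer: I*√1153655442960617218966/81529547971 ≈ 0.4166*I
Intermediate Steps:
b(n, w) = -4 + 1/(-1 + w) (b(n, w) = -4 + 1/(w - 1) = -4 + 1/(-1 + w))
p(h, d) = 2*h/(d + (5 - 4*d)/(-1 + d)) (p(h, d) = (h + h)/(d + (5 - 4*d)/(-1 + d)) = (2*h)/(d + (5 - 4*d)/(-1 + d)) = 2*h/(d + (5 - 4*d)/(-1 + d)))
√(1/(15591 + 1/(19371 - 28101)) + p(j(-7), 27)) = √(1/(15591 + 1/(19371 - 28101)) + 2*(-2)*(-1 + 27)/(5 + 27² - 5*27)) = √(1/(15591 + 1/(-8730)) + 2*(-2)*26/(5 + 729 - 135)) = √(1/(15591 - 1/8730) + 2*(-2)*26/599) = √(1/(136109429/8730) + 2*(-2)*(1/599)*26) = √(8730/136109429 - 104/599) = √(-14150151346/81529547971) = I*√1153655442960617218966/81529547971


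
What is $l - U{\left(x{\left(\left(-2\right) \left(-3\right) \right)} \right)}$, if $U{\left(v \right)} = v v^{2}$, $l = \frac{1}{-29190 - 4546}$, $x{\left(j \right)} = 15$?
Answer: $- \frac{113859001}{33736} \approx -3375.0$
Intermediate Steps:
$l = - \frac{1}{33736}$ ($l = \frac{1}{-33736} = - \frac{1}{33736} \approx -2.9642 \cdot 10^{-5}$)
$U{\left(v \right)} = v^{3}$
$l - U{\left(x{\left(\left(-2\right) \left(-3\right) \right)} \right)} = - \frac{1}{33736} - 15^{3} = - \frac{1}{33736} - 3375 = - \frac{113859001}{33736}$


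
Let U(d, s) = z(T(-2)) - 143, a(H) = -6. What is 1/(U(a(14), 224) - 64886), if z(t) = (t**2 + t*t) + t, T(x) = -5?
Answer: -1/64984 ≈ -1.5388e-5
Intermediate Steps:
z(t) = t + 2*t**2 (z(t) = (t**2 + t**2) + t = 2*t**2 + t = t + 2*t**2)
U(d, s) = -98 (U(d, s) = -5*(1 + 2*(-5)) - 143 = -5*(1 - 10) - 143 = -5*(-9) - 143 = 45 - 143 = -98)
1/(U(a(14), 224) - 64886) = 1/(-98 - 64886) = 1/(-64984) = -1/64984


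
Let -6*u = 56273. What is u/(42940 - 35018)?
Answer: -56273/47532 ≈ -1.1839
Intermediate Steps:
u = -56273/6 (u = -⅙*56273 = -56273/6 ≈ -9378.8)
u/(42940 - 35018) = -56273/(6*(42940 - 35018)) = -56273/6/7922 = -56273/6*1/7922 = -56273/47532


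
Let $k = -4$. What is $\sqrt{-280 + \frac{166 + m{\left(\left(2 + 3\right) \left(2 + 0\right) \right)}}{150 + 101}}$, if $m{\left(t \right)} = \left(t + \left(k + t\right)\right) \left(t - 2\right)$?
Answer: $\frac{i \sqrt{17566486}}{251} \approx 16.698 i$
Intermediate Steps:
$m{\left(t \right)} = \left(-4 + 2 t\right) \left(-2 + t\right)$ ($m{\left(t \right)} = \left(t + \left(-4 + t\right)\right) \left(t - 2\right) = \left(-4 + 2 t\right) \left(-2 + t\right)$)
$\sqrt{-280 + \frac{166 + m{\left(\left(2 + 3\right) \left(2 + 0\right) \right)}}{150 + 101}} = \sqrt{-280 + \frac{166 + \left(8 - 8 \left(2 + 3\right) \left(2 + 0\right) + 2 \left(\left(2 + 3\right) \left(2 + 0\right)\right)^{2}\right)}{150 + 101}} = \sqrt{-280 + \frac{166 + \left(8 - 8 \cdot 5 \cdot 2 + 2 \left(5 \cdot 2\right)^{2}\right)}{251}} = \sqrt{-280 + \left(166 + \left(8 - 80 + 2 \cdot 10^{2}\right)\right) \frac{1}{251}} = \sqrt{-280 + \left(166 + \left(8 - 80 + 2 \cdot 100\right)\right) \frac{1}{251}} = \sqrt{-280 + \left(166 + \left(8 - 80 + 200\right)\right) \frac{1}{251}} = \sqrt{-280 + \left(166 + 128\right) \frac{1}{251}} = \sqrt{-280 + 294 \cdot \frac{1}{251}} = \sqrt{-280 + \frac{294}{251}} = \sqrt{- \frac{69986}{251}} = \frac{i \sqrt{17566486}}{251}$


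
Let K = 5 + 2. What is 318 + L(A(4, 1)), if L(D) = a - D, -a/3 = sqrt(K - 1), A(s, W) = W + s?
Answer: 313 - 3*sqrt(6) ≈ 305.65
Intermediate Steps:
K = 7
a = -3*sqrt(6) (a = -3*sqrt(7 - 1) = -3*sqrt(6) ≈ -7.3485)
L(D) = -D - 3*sqrt(6) (L(D) = -3*sqrt(6) - D = -D - 3*sqrt(6))
318 + L(A(4, 1)) = 318 + (-(1 + 4) - 3*sqrt(6)) = 318 + (-1*5 - 3*sqrt(6)) = 318 + (-5 - 3*sqrt(6)) = 313 - 3*sqrt(6)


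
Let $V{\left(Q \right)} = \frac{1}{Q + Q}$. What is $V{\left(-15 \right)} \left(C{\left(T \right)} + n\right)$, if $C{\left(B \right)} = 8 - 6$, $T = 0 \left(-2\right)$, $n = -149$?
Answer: $\frac{49}{10} \approx 4.9$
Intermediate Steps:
$V{\left(Q \right)} = \frac{1}{2 Q}$
$T = 0$
$C{\left(B \right)} = 2$ ($C{\left(B \right)} = 8 - 6 = 2$)
$V{\left(-15 \right)} \left(C{\left(T \right)} + n\right) = \frac{1}{2 \left(-15\right)} \left(2 - 149\right) = \frac{1}{2} \left(- \frac{1}{15}\right) \left(-147\right) = \left(- \frac{1}{30}\right) \left(-147\right) = \frac{49}{10}$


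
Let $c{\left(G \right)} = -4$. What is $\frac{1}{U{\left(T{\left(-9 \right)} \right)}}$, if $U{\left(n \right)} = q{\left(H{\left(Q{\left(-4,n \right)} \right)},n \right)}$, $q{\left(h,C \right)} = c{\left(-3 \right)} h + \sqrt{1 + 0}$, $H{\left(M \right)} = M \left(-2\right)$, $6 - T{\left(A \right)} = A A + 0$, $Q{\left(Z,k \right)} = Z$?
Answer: $- \frac{1}{31} \approx -0.032258$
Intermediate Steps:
$T{\left(A \right)} = 6 - A^{2}$ ($T{\left(A \right)} = 6 - \left(A A + 0\right) = 6 - \left(A^{2} + 0\right) = 6 - A^{2}$)
$H{\left(M \right)} = - 2 M$
$q{\left(h,C \right)} = 1 - 4 h$ ($q{\left(h,C \right)} = - 4 h + \sqrt{1 + 0} = - 4 h + \sqrt{1} = - 4 h + 1 = 1 - 4 h$)
$U{\left(n \right)} = -31$ ($U{\left(n \right)} = 1 - 4 \left(\left(-2\right) \left(-4\right)\right) = 1 - 32 = -31$)
$\frac{1}{U{\left(T{\left(-9 \right)} \right)}} = \frac{1}{-31} = - \frac{1}{31}$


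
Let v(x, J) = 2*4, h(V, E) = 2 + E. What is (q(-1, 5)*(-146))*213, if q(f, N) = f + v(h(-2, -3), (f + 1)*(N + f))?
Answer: -217686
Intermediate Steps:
v(x, J) = 8
q(f, N) = 8 + f (q(f, N) = f + 8 = 8 + f)
(q(-1, 5)*(-146))*213 = ((8 - 1)*(-146))*213 = (7*(-146))*213 = -1022*213 = -217686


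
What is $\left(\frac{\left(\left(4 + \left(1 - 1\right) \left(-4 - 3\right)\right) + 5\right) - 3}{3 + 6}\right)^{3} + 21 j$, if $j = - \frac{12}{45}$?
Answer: $- \frac{716}{135} \approx -5.3037$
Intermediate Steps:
$j = - \frac{4}{15}$ ($j = \left(-12\right) \frac{1}{45} = - \frac{4}{15} \approx -0.26667$)
$\left(\frac{\left(\left(4 + \left(1 - 1\right) \left(-4 - 3\right)\right) + 5\right) - 3}{3 + 6}\right)^{3} + 21 j = \left(\frac{\left(\left(4 + \left(1 - 1\right) \left(-4 - 3\right)\right) + 5\right) - 3}{3 + 6}\right)^{3} + 21 \left(- \frac{4}{15}\right) = \left(\frac{\left(\left(4 + 0 \left(-7\right)\right) + 5\right) - 3}{9}\right)^{3} - \frac{28}{5} = \left(\left(\left(\left(4 + 0\right) + 5\right) - 3\right) \frac{1}{9}\right)^{3} - \frac{28}{5} = \left(\left(\left(4 + 5\right) - 3\right) \frac{1}{9}\right)^{3} - \frac{28}{5} = \left(\left(9 - 3\right) \frac{1}{9}\right)^{3} - \frac{28}{5} = \left(6 \cdot \frac{1}{9}\right)^{3} - \frac{28}{5} = \left(\frac{2}{3}\right)^{3} - \frac{28}{5} = \frac{8}{27} - \frac{28}{5} = - \frac{716}{135}$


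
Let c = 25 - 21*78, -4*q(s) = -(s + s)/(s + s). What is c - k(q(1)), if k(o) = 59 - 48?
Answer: -1624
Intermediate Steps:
q(s) = ¼ (q(s) = -(-1)*(s + s)/(s + s)/4 = -(-1)*(2*s)/((2*s))/4 = -(-1)*(2*s)*(1/(2*s))/4 = -(-1)/4 = -¼*(-1) = ¼)
k(o) = 11
c = -1613 (c = 25 - 1638 = -1613)
c - k(q(1)) = -1613 - 1*11 = -1613 - 11 = -1624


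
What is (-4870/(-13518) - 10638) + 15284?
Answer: 31404749/6759 ≈ 4646.4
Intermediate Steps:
(-4870/(-13518) - 10638) + 15284 = (-4870*(-1/13518) - 10638) + 15284 = (2435/6759 - 10638) + 15284 = -71899807/6759 + 15284 = 31404749/6759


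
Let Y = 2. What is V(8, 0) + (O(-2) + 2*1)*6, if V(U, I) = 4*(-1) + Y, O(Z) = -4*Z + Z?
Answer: 46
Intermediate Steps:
O(Z) = -3*Z
V(U, I) = -2 (V(U, I) = 4*(-1) + 2 = -4 + 2 = -2)
V(8, 0) + (O(-2) + 2*1)*6 = -2 + (-3*(-2) + 2*1)*6 = -2 + (6 + 2)*6 = -2 + 8*6 = -2 + 48 = 46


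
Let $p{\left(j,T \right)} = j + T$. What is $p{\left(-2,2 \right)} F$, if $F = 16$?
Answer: $0$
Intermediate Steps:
$p{\left(j,T \right)} = T + j$
$p{\left(-2,2 \right)} F = \left(2 - 2\right) 16 = 0 \cdot 16 = 0$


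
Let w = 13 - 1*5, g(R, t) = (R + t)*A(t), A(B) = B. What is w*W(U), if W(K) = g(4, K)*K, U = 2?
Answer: 192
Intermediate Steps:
g(R, t) = t*(R + t) (g(R, t) = (R + t)*t = t*(R + t))
W(K) = K**2*(4 + K) (W(K) = (K*(4 + K))*K = K**2*(4 + K))
w = 8 (w = 13 - 5 = 8)
w*W(U) = 8*(2**2*(4 + 2)) = 8*(4*6) = 8*24 = 192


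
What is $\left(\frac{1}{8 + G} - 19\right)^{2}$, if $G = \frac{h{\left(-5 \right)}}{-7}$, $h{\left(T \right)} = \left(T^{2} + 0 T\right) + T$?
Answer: $\frac{458329}{1296} \approx 353.65$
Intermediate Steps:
$h{\left(T \right)} = T + T^{2}$ ($h{\left(T \right)} = \left(T^{2} + 0\right) + T = T^{2} + T = T + T^{2}$)
$G = - \frac{20}{7}$ ($G = \frac{\left(-5\right) \left(1 - 5\right)}{-7} = \left(-5\right) \left(-4\right) \left(- \frac{1}{7}\right) = 20 \left(- \frac{1}{7}\right) = - \frac{20}{7} \approx -2.8571$)
$\left(\frac{1}{8 + G} - 19\right)^{2} = \left(\frac{1}{8 - \frac{20}{7}} - 19\right)^{2} = \left(\frac{1}{\frac{36}{7}} - 19\right)^{2} = \left(\frac{7}{36} - 19\right)^{2} = \left(- \frac{677}{36}\right)^{2} = \frac{458329}{1296}$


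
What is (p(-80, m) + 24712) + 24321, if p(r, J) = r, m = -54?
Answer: 48953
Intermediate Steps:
(p(-80, m) + 24712) + 24321 = (-80 + 24712) + 24321 = 24632 + 24321 = 48953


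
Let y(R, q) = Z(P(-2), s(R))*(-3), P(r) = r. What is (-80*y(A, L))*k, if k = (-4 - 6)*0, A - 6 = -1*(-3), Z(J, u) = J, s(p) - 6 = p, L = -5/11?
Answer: 0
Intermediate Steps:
L = -5/11 (L = -5*1/11 = -5/11 ≈ -0.45455)
s(p) = 6 + p
A = 9 (A = 6 - 1*(-3) = 6 + 3 = 9)
y(R, q) = 6 (y(R, q) = -2*(-3) = 6)
k = 0 (k = -10*0 = 0)
(-80*y(A, L))*k = -80*6*0 = -480*0 = 0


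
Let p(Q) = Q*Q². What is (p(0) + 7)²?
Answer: 49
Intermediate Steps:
p(Q) = Q³
(p(0) + 7)² = (0³ + 7)² = (0 + 7)² = 7² = 49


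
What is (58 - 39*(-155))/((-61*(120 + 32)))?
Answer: -6103/9272 ≈ -0.65822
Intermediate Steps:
(58 - 39*(-155))/((-61*(120 + 32))) = (58 + 6045)/((-61*152)) = 6103/(-9272) = 6103*(-1/9272) = -6103/9272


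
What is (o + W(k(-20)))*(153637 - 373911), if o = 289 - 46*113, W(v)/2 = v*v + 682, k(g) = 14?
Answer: 694523922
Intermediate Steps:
W(v) = 1364 + 2*v² (W(v) = 2*(v*v + 682) = 2*(v² + 682) = 2*(682 + v²) = 1364 + 2*v²)
o = -4909 (o = 289 - 5198 = -4909)
(o + W(k(-20)))*(153637 - 373911) = (-4909 + (1364 + 2*14²))*(153637 - 373911) = (-4909 + (1364 + 2*196))*(-220274) = (-4909 + (1364 + 392))*(-220274) = (-4909 + 1756)*(-220274) = -3153*(-220274) = 694523922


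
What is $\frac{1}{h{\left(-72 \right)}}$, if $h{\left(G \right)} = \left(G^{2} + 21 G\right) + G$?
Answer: $\frac{1}{3600} \approx 0.00027778$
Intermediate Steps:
$h{\left(G \right)} = G^{2} + 22 G$
$\frac{1}{h{\left(-72 \right)}} = \frac{1}{\left(-72\right) \left(22 - 72\right)} = \frac{1}{\left(-72\right) \left(-50\right)} = \frac{1}{3600}$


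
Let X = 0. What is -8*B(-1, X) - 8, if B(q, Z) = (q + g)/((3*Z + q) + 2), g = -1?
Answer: 8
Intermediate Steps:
B(q, Z) = (-1 + q)/(2 + q + 3*Z) (B(q, Z) = (q - 1)/((3*Z + q) + 2) = (-1 + q)/((q + 3*Z) + 2) = (-1 + q)/(2 + q + 3*Z))
-8*B(-1, X) - 8 = -8*(-1 - 1)/(2 - 1 + 3*0) - 8 = -8*(-2)/(2 - 1 + 0) - 8 = -8*(-2)/1 - 8 = -8*(-2) - 8 = 16 - 8 = 8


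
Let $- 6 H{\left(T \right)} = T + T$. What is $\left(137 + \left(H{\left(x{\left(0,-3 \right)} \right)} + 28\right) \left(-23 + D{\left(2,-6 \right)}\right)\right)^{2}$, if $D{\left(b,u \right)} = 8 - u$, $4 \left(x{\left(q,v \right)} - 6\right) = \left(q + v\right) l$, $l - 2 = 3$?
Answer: $\frac{187489}{16} \approx 11718.0$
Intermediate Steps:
$l = 5$ ($l = 2 + 3 = 5$)
$x{\left(q,v \right)} = 6 + \frac{5 q}{4} + \frac{5 v}{4}$ ($x{\left(q,v \right)} = 6 + \frac{\left(q + v\right) 5}{4} = 6 + \frac{5 q + 5 v}{4} = 6 + \left(\frac{5 q}{4} + \frac{5 v}{4}\right) = 6 + \frac{5 q}{4} + \frac{5 v}{4}$)
$H{\left(T \right)} = - \frac{T}{3}$ ($H{\left(T \right)} = - \frac{T + T}{6} = - \frac{2 T}{6} = - \frac{T}{3}$)
$\left(137 + \left(H{\left(x{\left(0,-3 \right)} \right)} + 28\right) \left(-23 + D{\left(2,-6 \right)}\right)\right)^{2} = \left(137 + \left(- \frac{6 + \frac{5}{4} \cdot 0 + \frac{5}{4} \left(-3\right)}{3} + 28\right) \left(-23 + \left(8 - -6\right)\right)\right)^{2} = \left(137 + \left(- \frac{6 + 0 - \frac{15}{4}}{3} + 28\right) \left(-23 + \left(8 + 6\right)\right)\right)^{2} = \left(137 + \left(\left(- \frac{1}{3}\right) \frac{9}{4} + 28\right) \left(-23 + 14\right)\right)^{2} = \left(137 + \left(- \frac{3}{4} + 28\right) \left(-9\right)\right)^{2} = \left(137 + \frac{109}{4} \left(-9\right)\right)^{2} = \left(137 - \frac{981}{4}\right)^{2} = \left(- \frac{433}{4}\right)^{2} = \frac{187489}{16}$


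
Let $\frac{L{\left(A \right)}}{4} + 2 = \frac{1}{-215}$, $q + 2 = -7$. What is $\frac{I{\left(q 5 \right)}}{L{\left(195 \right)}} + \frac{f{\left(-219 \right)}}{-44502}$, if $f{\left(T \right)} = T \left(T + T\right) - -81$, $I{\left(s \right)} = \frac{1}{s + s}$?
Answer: $- \frac{496208585}{230164344} \approx -2.1559$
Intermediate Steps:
$q = -9$ ($q = -2 - 7 = -9$)
$L{\left(A \right)} = - \frac{1724}{215}$ ($L{\left(A \right)} = -8 + \frac{4}{-215} = -8 + 4 \left(- \frac{1}{215}\right) = -8 - \frac{4}{215} = - \frac{1724}{215}$)
$I{\left(s \right)} = \frac{1}{2 s}$
$f{\left(T \right)} = 81 + 2 T^{2}$ ($f{\left(T \right)} = T 2 T + 81 = 2 T^{2} + 81 = 81 + 2 T^{2}$)
$\frac{I{\left(q 5 \right)}}{L{\left(195 \right)}} + \frac{f{\left(-219 \right)}}{-44502} = \frac{\frac{1}{2} \frac{1}{\left(-9\right) 5}}{- \frac{1724}{215}} + \frac{81 + 2 \left(-219\right)^{2}}{-44502} = \frac{1}{2 \left(-45\right)} \left(- \frac{215}{1724}\right) + \left(81 + 2 \cdot 47961\right) \left(- \frac{1}{44502}\right) = \frac{1}{2} \left(- \frac{1}{45}\right) \left(- \frac{215}{1724}\right) + \left(81 + 95922\right) \left(- \frac{1}{44502}\right) = \left(- \frac{1}{90}\right) \left(- \frac{215}{1724}\right) + 96003 \left(- \frac{1}{44502}\right) = \frac{43}{31032} - \frac{32001}{14834} = - \frac{496208585}{230164344}$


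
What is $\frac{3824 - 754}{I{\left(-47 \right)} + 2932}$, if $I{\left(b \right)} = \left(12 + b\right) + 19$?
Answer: $\frac{1535}{1458} \approx 1.0528$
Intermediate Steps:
$I{\left(b \right)} = 31 + b$
$\frac{3824 - 754}{I{\left(-47 \right)} + 2932} = \frac{3824 - 754}{\left(31 - 47\right) + 2932} = \frac{3070}{-16 + 2932} = \frac{3070}{2916} = 3070 \cdot \frac{1}{2916} = \frac{1535}{1458}$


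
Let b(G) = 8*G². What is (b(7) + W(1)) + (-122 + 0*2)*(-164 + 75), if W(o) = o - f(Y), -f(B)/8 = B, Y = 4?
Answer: 11283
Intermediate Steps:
f(B) = -8*B
W(o) = 32 + o (W(o) = o - (-8)*4 = o - 1*(-32) = o + 32 = 32 + o)
(b(7) + W(1)) + (-122 + 0*2)*(-164 + 75) = (8*7² + (32 + 1)) + (-122 + 0*2)*(-164 + 75) = (8*49 + 33) + (-122 + 0)*(-89) = (392 + 33) - 122*(-89) = 425 + 10858 = 11283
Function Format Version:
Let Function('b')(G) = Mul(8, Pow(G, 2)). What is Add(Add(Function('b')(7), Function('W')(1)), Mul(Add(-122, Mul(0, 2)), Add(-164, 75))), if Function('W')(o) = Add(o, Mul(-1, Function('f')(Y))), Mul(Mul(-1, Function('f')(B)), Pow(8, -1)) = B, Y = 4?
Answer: 11283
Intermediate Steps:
Function('f')(B) = Mul(-8, B)
Function('W')(o) = Add(32, o) (Function('W')(o) = Add(o, Mul(-1, Mul(-8, 4))) = Add(o, Mul(-1, -32)) = Add(o, 32) = Add(32, o))
Add(Add(Function('b')(7), Function('W')(1)), Mul(Add(-122, Mul(0, 2)), Add(-164, 75))) = Add(Add(Mul(8, Pow(7, 2)), Add(32, 1)), Mul(Add(-122, Mul(0, 2)), Add(-164, 75))) = Add(Add(Mul(8, 49), 33), Mul(Add(-122, 0), -89)) = Add(Add(392, 33), Mul(-122, -89)) = Add(425, 10858) = 11283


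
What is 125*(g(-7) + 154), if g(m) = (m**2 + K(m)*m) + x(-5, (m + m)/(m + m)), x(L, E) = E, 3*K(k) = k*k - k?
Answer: 27500/3 ≈ 9166.7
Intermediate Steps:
K(k) = -k/3 + k**2/3 (K(k) = (k*k - k)/3 = (k**2 - k)/3 = -k/3 + k**2/3)
g(m) = 1 + m**2 + m**2*(-1 + m)/3 (g(m) = (m**2 + (m*(-1 + m)/3)*m) + (m + m)/(m + m) = (m**2 + m**2*(-1 + m)/3) + (2*m)/((2*m)) = (m**2 + m**2*(-1 + m)/3) + (2*m)*(1/(2*m)) = (m**2 + m**2*(-1 + m)/3) + 1 = 1 + m**2 + m**2*(-1 + m)/3)
125*(g(-7) + 154) = 125*((1 + (1/3)*(-7)**3 + (2/3)*(-7)**2) + 154) = 125*((1 + (1/3)*(-343) + (2/3)*49) + 154) = 125*((1 - 343/3 + 98/3) + 154) = 125*(-242/3 + 154) = 125*(220/3) = 27500/3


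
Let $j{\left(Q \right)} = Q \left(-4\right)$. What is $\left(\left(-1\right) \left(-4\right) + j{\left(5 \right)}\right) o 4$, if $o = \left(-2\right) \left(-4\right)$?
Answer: $-512$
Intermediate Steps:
$j{\left(Q \right)} = - 4 Q$
$o = 8$
$\left(\left(-1\right) \left(-4\right) + j{\left(5 \right)}\right) o 4 = \left(\left(-1\right) \left(-4\right) - 20\right) 8 \cdot 4 = \left(4 - 20\right) 8 \cdot 4 = \left(-16\right) 8 \cdot 4 = \left(-128\right) 4 = -512$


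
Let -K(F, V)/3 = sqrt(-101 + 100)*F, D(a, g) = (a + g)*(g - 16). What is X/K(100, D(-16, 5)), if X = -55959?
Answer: -18653*I/100 ≈ -186.53*I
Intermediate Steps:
D(a, g) = (-16 + g)*(a + g) (D(a, g) = (a + g)*(-16 + g) = (-16 + g)*(a + g))
K(F, V) = -3*I*F (K(F, V) = -3*sqrt(-101 + 100)*F = -3*sqrt(-1)*F = -3*I*F)
X/K(100, D(-16, 5)) = -55959*I/300 = -18653*I/100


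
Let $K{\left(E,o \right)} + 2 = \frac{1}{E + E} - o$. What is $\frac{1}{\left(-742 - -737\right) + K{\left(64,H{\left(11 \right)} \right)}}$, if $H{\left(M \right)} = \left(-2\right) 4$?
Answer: $\frac{128}{129} \approx 0.99225$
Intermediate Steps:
$H{\left(M \right)} = -8$
$K{\left(E,o \right)} = -2 + \frac{1}{2 E} - o$ ($K{\left(E,o \right)} = -2 - \left(o - \frac{1}{E + E}\right) = -2 - \left(o - \frac{1}{2 E}\right) = -2 + \frac{1}{2 E} - o$)
$\frac{1}{\left(-742 - -737\right) + K{\left(64,H{\left(11 \right)} \right)}} = \frac{1}{\left(-742 - -737\right) - \left(-6 - \frac{1}{128}\right)} = \frac{1}{\left(-742 + 737\right) + \left(-2 + \frac{1}{2} \cdot \frac{1}{64} + 8\right)} = \frac{1}{-5 + \left(-2 + \frac{1}{128} + 8\right)} = \frac{1}{-5 + \frac{769}{128}} = \frac{1}{\frac{129}{128}} = \frac{128}{129}$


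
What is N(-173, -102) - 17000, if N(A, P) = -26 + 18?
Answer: -17008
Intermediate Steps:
N(A, P) = -8
N(-173, -102) - 17000 = -8 - 17000 = -17008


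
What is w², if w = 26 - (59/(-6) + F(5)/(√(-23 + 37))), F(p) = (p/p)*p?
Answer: 324025/252 - 1075*√14/42 ≈ 1190.0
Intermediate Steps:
F(p) = p (F(p) = 1*p = p)
w = 215/6 - 5*√14/14 (w = 26 - (59/(-6) + 5/(√(-23 + 37))) = 26 - (59*(-⅙) + 5/(√14)) = 26 - (-59/6 + 5*(√14/14)) = 26 - (-59/6 + 5*√14/14) = 26 + (59/6 - 5*√14/14) = 215/6 - 5*√14/14 ≈ 34.497)
w² = (215/6 - 5*√14/14)²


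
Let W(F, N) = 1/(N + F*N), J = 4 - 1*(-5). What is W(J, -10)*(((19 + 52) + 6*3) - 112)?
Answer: 23/100 ≈ 0.23000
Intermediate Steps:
J = 9 (J = 4 + 5 = 9)
W(J, -10)*(((19 + 52) + 6*3) - 112) = (1/((-10)*(1 + 9)))*(((19 + 52) + 6*3) - 112) = (-⅒/10)*((71 + 18) - 112) = (-⅒*⅒)*(89 - 112) = -1/100*(-23) = 23/100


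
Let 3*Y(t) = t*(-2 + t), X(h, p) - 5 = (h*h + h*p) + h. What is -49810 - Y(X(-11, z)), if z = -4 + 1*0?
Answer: -58131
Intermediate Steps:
z = -4 (z = -4 + 0 = -4)
X(h, p) = 5 + h + h² + h*p (X(h, p) = 5 + ((h*h + h*p) + h) = 5 + ((h² + h*p) + h) = 5 + (h + h² + h*p) = 5 + h + h² + h*p)
Y(t) = t*(-2 + t)/3 (Y(t) = (t*(-2 + t))/3 = t*(-2 + t)/3)
-49810 - Y(X(-11, z)) = -49810 - (5 - 11 + (-11)² - 11*(-4))*(-2 + (5 - 11 + (-11)² - 11*(-4)))/3 = -49810 - (5 - 11 + 121 + 44)*(-2 + (5 - 11 + 121 + 44))/3 = -49810 - 159*(-2 + 159)/3 = -49810 - 159*157/3 = -49810 - 1*8321 = -49810 - 8321 = -58131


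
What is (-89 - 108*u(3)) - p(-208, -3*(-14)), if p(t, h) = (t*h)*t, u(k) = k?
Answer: -1817501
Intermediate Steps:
p(t, h) = h*t² (p(t, h) = (h*t)*t = h*t²)
(-89 - 108*u(3)) - p(-208, -3*(-14)) = (-89 - 108*3) - (-3*(-14))*(-208)² = (-89 - 324) - 42*43264 = -413 - 1*1817088 = -413 - 1817088 = -1817501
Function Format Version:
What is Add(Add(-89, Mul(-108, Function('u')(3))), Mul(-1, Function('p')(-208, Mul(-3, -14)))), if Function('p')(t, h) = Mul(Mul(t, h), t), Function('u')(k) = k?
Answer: -1817501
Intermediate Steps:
Function('p')(t, h) = Mul(h, Pow(t, 2)) (Function('p')(t, h) = Mul(Mul(h, t), t) = Mul(h, Pow(t, 2)))
Add(Add(-89, Mul(-108, Function('u')(3))), Mul(-1, Function('p')(-208, Mul(-3, -14)))) = Add(Add(-89, Mul(-108, 3)), Mul(-1, Mul(Mul(-3, -14), Pow(-208, 2)))) = Add(Add(-89, -324), Mul(-1, Mul(42, 43264))) = Add(-413, Mul(-1, 1817088)) = Add(-413, -1817088) = -1817501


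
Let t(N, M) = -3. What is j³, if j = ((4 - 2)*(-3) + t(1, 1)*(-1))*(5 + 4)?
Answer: -19683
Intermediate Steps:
j = -27 (j = ((4 - 2)*(-3) - 3*(-1))*(5 + 4) = (2*(-3) + 3)*9 = (-6 + 3)*9 = -3*9 = -27)
j³ = (-27)³ = -19683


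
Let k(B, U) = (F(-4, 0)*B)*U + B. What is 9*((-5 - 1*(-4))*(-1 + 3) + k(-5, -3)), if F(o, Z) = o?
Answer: -603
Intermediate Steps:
k(B, U) = B - 4*B*U (k(B, U) = (-4*B)*U + B = -4*B*U + B = B - 4*B*U)
9*((-5 - 1*(-4))*(-1 + 3) + k(-5, -3)) = 9*((-5 - 1*(-4))*(-1 + 3) - 5*(1 - 4*(-3))) = 9*((-5 + 4)*2 - 5*(1 + 12)) = 9*(-1*2 - 5*13) = 9*(-2 - 65) = 9*(-67) = -603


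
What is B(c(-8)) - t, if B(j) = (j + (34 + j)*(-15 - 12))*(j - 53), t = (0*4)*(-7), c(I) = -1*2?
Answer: 47630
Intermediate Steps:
c(I) = -2
t = 0 (t = 0*(-7) = 0)
B(j) = (-918 - 26*j)*(-53 + j) (B(j) = (j + (34 + j)*(-27))*(-53 + j) = (j + (-918 - 27*j))*(-53 + j) = (-918 - 26*j)*(-53 + j))
B(c(-8)) - t = (48654 - 26*(-2)² + 460*(-2)) - 1*0 = (48654 - 26*4 - 920) + 0 = (48654 - 104 - 920) + 0 = 47630 + 0 = 47630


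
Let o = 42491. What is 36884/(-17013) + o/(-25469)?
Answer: -1662297979/433304097 ≈ -3.8363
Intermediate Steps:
36884/(-17013) + o/(-25469) = 36884/(-17013) + 42491/(-25469) = 36884*(-1/17013) + 42491*(-1/25469) = -36884/17013 - 42491/25469 = -1662297979/433304097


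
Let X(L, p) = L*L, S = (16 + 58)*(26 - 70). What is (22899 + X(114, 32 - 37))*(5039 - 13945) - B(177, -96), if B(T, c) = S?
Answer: -319677614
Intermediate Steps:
S = -3256 (S = 74*(-44) = -3256)
B(T, c) = -3256
X(L, p) = L**2
(22899 + X(114, 32 - 37))*(5039 - 13945) - B(177, -96) = (22899 + 114**2)*(5039 - 13945) - 1*(-3256) = (22899 + 12996)*(-8906) + 3256 = 35895*(-8906) + 3256 = -319680870 + 3256 = -319677614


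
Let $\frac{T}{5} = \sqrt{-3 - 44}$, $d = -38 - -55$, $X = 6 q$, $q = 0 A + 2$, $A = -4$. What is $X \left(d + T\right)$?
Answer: $204 + 60 i \sqrt{47} \approx 204.0 + 411.34 i$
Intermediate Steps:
$q = 2$ ($q = 0 \left(-4\right) + 2 = 0 + 2 = 2$)
$X = 12$ ($X = 6 \cdot 2 = 12$)
$d = 17$ ($d = -38 + 55 = 17$)
$T = 5 i \sqrt{47}$ ($T = 5 \sqrt{-3 - 44} = 5 \sqrt{-47} = 5 i \sqrt{47} \approx 34.278 i$)
$X \left(d + T\right) = 12 \left(17 + 5 i \sqrt{47}\right) = 204 + 60 i \sqrt{47}$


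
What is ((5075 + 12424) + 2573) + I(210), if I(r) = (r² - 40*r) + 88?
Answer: 55860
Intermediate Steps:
I(r) = 88 + r² - 40*r
((5075 + 12424) + 2573) + I(210) = ((5075 + 12424) + 2573) + (88 + 210² - 40*210) = (17499 + 2573) + (88 + 44100 - 8400) = 20072 + 35788 = 55860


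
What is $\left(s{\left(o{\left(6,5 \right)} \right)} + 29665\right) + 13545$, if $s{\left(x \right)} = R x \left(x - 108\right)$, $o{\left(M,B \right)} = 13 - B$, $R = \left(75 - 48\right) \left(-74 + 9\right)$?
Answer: $1447210$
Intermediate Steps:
$R = -1755$ ($R = 27 \left(-65\right) = -1755$)
$s{\left(x \right)} = - 1755 x \left(-108 + x\right)$ ($s{\left(x \right)} = - 1755 x \left(x - 108\right) = - 1755 x \left(-108 + x\right)$)
$\left(s{\left(o{\left(6,5 \right)} \right)} + 29665\right) + 13545 = \left(1755 \left(13 - 5\right) \left(108 - \left(13 - 5\right)\right) + 29665\right) + 13545 = \left(1755 \cdot 8 \left(108 - 8\right) + 29665\right) + 13545 = \left(1755 \cdot 8 \cdot 100 + 29665\right) + 13545 = \left(1404000 + 29665\right) + 13545 = 1433665 + 13545 = 1447210$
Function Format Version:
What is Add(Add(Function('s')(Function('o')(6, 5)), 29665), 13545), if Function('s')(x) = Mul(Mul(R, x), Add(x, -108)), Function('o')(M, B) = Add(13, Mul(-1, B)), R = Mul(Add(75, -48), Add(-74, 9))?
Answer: 1447210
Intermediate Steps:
R = -1755 (R = Mul(27, -65) = -1755)
Function('s')(x) = Mul(-1755, x, Add(-108, x)) (Function('s')(x) = Mul(Mul(-1755, x), Add(x, -108)) = Mul(Mul(-1755, x), Add(-108, x)) = Mul(-1755, x, Add(-108, x)))
Add(Add(Function('s')(Function('o')(6, 5)), 29665), 13545) = Add(Add(Mul(1755, Add(13, Mul(-1, 5)), Add(108, Mul(-1, Add(13, Mul(-1, 5))))), 29665), 13545) = Add(Add(Mul(1755, Add(13, -5), Add(108, Mul(-1, Add(13, -5)))), 29665), 13545) = Add(Add(Mul(1755, 8, Add(108, Mul(-1, 8))), 29665), 13545) = Add(Add(Mul(1755, 8, Add(108, -8)), 29665), 13545) = Add(Add(Mul(1755, 8, 100), 29665), 13545) = Add(Add(1404000, 29665), 13545) = Add(1433665, 13545) = 1447210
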